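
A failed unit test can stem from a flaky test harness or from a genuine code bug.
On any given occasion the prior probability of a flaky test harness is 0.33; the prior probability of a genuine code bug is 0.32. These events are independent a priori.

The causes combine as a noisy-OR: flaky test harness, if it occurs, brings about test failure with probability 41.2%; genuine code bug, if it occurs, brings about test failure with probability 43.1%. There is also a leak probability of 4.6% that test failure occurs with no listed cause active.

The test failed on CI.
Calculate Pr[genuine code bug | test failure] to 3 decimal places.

Pr[genuine code bug | test failure] ≈ 0.587

Under noisy-OR, P(test failure | causes) = 1 − (1−0.046)·∏(1−qᵢ) over the active causes.
Weight on genuine code bug=true, given the evidence: 0.098018 + 0.071894 = 0.169912
Denominator P(test failure): 0.046*0.67*0.68 + 0.457174*0.67*0.32 + 0.439048*0.33*0.68 + 0.680818*0.33*0.32 = 0.289392
P(genuine code bug | test failure) = 0.169912/0.289392 ≈ 0.587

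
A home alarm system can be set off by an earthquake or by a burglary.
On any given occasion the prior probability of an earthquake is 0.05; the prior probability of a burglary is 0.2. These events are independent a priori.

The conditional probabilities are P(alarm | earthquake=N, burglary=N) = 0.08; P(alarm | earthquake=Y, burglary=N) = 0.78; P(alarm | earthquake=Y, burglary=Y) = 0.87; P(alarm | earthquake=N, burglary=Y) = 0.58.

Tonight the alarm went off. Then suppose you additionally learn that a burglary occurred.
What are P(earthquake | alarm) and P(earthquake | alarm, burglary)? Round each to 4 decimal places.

Sum P(alarm|·) weighted by the priors over the 4 (earthquake, burglary) configurations:
  P(alarm) = 0.08*0.95*0.8 + 0.58*0.95*0.2 + 0.78*0.05*0.8 + 0.87*0.05*0.2
        = 0.060800 + 0.110200 + 0.031200 + 0.008700 = 0.210900
The terms with earthquake present sum to 0.039900, so
  P(earthquake | alarm) = 0.039900 / 0.210900 ≈ 0.1892

Now condition on the additional information:
Numerator (weight on configurations with earthquake): 0.87×0.05 = 0.043500
Denominator P(alarm | burglary): 0.58×0.95 + 0.87×0.05 = 0.594500
P(earthquake | alarm, burglary) = 0.043500/0.594500 ≈ 0.0732
The drop from 0.1892 to 0.0732 is the explaining-away (discounting) effect.

P(earthquake | alarm) ≈ 0.1892; P(earthquake | alarm, burglary) ≈ 0.0732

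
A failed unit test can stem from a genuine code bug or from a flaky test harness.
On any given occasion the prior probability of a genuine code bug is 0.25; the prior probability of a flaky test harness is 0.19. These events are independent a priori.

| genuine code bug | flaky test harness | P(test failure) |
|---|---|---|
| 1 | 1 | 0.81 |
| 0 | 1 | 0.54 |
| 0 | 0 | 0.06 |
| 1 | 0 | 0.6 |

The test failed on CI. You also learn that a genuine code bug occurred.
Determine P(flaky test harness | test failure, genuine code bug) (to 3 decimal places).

P(flaky test harness | test failure, genuine code bug) ≈ 0.241

By total probability over both values of flaky test harness:
  P(test failure | genuine code bug) = 0.6*0.81 + 0.81*0.19
        = 0.486000 + 0.153900 = 0.639900
Configurations with flaky test harness contribute 0.153900, so
  P(flaky test harness | test failure, genuine code bug) = 0.153900 / 0.639900 ≈ 0.241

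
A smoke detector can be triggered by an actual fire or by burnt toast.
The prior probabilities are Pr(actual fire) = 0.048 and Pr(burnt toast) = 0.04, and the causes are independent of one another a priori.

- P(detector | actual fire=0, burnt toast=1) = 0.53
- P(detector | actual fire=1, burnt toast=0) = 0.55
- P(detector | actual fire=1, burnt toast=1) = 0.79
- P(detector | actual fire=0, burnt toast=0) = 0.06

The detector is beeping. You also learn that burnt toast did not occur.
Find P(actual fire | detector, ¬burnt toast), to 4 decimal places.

Numerator (weight on configurations with actual fire): 0.55·0.048 = 0.026400
Normalizer over all consistent configurations: 0.06·0.952 + 0.55·0.048 = 0.083520
P(actual fire | detector, ¬burnt toast) = 0.026400/0.083520 ≈ 0.3161

P(actual fire | detector, ¬burnt toast) ≈ 0.3161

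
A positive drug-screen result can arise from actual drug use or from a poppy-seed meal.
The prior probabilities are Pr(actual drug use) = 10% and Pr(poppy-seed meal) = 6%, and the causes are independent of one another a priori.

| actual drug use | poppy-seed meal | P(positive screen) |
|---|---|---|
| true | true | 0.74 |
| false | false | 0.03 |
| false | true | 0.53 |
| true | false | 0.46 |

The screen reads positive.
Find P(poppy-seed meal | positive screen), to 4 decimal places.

P(poppy-seed meal | positive screen) ≈ 0.3251

P(positive screen) = 0.03*0.9*0.94 + 0.53*0.9*0.06 + 0.46*0.1*0.94 + 0.74*0.1*0.06 = 0.025380 + 0.028620 + 0.043240 + 0.004440 = 0.101680
The poppy-seed meal-present share is 0.028620 + 0.004440 = 0.033060.
P(poppy-seed meal | positive screen) = 0.033060 / 0.101680 ≈ 0.3251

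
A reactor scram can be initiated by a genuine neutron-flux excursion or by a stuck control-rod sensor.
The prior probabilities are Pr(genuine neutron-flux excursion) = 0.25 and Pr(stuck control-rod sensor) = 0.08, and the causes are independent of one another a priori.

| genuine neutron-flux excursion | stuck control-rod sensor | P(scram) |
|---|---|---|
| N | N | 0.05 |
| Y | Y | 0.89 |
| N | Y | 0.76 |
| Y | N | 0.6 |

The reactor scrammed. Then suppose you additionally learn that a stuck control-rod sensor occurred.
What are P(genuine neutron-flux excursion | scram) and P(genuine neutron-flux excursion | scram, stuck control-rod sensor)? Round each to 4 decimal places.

For the numerator, keep only genuine neutron-flux excursion=true terms: 0.138000 + 0.017800 = 0.155800
The normalizing constant is 0.05×0.75×0.92 + 0.76×0.75×0.08 + 0.6×0.25×0.92 + 0.89×0.25×0.08 = 0.235900
Posterior = 0.155800 / 0.235900 ≈ 0.6604

Now also conditioning on stuck control-rod sensor=true:
For the numerator, keep only genuine neutron-flux excursion=true terms: 0.89×0.25 = 0.222500
The normalizing constant is 0.76×0.75 + 0.89×0.25 = 0.792500
Posterior = 0.222500 / 0.792500 ≈ 0.2808
The drop from 0.6604 to 0.2808 is the explaining-away (discounting) effect.

P(genuine neutron-flux excursion | scram) ≈ 0.6604; P(genuine neutron-flux excursion | scram, stuck control-rod sensor) ≈ 0.2808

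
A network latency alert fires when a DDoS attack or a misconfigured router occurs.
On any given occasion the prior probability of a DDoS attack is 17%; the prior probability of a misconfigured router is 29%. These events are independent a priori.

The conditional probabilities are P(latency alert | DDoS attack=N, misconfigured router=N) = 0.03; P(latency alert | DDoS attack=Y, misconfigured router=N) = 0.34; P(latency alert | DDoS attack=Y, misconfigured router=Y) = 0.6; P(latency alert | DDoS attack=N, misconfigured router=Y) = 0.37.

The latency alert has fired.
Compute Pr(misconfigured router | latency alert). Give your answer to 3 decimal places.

P(latency alert) = 0.03×0.83×0.71 + 0.37×0.83×0.29 + 0.34×0.17×0.71 + 0.6×0.17×0.29 = 0.017679 + 0.089059 + 0.041038 + 0.029580 = 0.177356
The misconfigured router-present share is 0.089059 + 0.029580 = 0.118639.
Hence the posterior is 0.118639/0.177356 ≈ 0.669.

Pr(misconfigured router | latency alert) ≈ 0.669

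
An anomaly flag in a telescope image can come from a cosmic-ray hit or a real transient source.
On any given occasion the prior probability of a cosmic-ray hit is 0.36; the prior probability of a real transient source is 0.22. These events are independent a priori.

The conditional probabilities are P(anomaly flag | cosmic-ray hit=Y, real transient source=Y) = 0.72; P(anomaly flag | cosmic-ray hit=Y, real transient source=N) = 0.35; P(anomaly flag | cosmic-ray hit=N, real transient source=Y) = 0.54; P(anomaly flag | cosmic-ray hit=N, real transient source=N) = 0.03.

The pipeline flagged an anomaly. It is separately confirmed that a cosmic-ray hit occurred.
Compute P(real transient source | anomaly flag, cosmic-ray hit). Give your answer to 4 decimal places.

Numerator (weight on configurations with real transient source): 0.72*0.22 = 0.158400
The normalizing constant is 0.35*0.78 + 0.72*0.22 = 0.431400
P(real transient source | anomaly flag, cosmic-ray hit) = 0.158400/0.431400 ≈ 0.3672

P(real transient source | anomaly flag, cosmic-ray hit) ≈ 0.3672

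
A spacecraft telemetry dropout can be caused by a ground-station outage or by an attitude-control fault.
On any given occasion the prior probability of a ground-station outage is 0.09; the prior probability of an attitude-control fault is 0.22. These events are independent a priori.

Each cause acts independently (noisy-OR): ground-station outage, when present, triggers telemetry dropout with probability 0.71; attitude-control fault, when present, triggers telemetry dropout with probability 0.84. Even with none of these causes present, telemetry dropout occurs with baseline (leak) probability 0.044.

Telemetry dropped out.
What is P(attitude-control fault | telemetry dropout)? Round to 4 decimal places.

Under noisy-OR, P(telemetry dropout | causes) = 1 − (1−0.044)·∏(1−qᵢ) over the active causes.
P(telemetry dropout) = 0.044·0.91·0.78 + 0.84704·0.91·0.22 + 0.72276·0.09·0.78 + 0.955642·0.09·0.22 = 0.031231 + 0.169577 + 0.050738 + 0.018922 = 0.270468
The attitude-control fault-present share is 0.169577 + 0.018922 = 0.188499.
P(attitude-control fault | telemetry dropout) = 0.188499 / 0.270468 ≈ 0.6969

P(attitude-control fault | telemetry dropout) ≈ 0.6969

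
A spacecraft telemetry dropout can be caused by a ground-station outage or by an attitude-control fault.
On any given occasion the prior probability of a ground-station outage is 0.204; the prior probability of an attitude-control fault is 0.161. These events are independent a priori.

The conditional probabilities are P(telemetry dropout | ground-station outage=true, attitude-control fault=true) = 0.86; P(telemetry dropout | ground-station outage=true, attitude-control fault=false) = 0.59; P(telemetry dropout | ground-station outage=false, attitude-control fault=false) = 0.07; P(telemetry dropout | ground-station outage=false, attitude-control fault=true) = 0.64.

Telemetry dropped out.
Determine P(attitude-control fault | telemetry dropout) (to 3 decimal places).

P(attitude-control fault | telemetry dropout) ≈ 0.427

P(telemetry dropout) = 0.07*0.796*0.839 + 0.64*0.796*0.161 + 0.59*0.204*0.839 + 0.86*0.204*0.161 = 0.046749 + 0.082020 + 0.100982 + 0.028246 = 0.257997
The attitude-control fault-present share is 0.082020 + 0.028246 = 0.110266.
So P(attitude-control fault | telemetry dropout) = 0.110266/0.257997 ≈ 0.427.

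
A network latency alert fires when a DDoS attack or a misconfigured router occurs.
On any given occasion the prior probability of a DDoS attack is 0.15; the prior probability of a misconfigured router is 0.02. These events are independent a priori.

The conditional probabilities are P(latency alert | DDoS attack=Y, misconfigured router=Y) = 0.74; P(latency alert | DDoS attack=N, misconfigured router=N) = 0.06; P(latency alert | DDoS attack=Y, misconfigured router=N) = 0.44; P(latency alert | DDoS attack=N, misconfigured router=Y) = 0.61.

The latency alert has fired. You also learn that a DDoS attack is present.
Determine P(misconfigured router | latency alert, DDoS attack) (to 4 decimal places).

P(misconfigured router | latency alert, DDoS attack) ≈ 0.0332

Weight on misconfigured router=true, given the evidence: 0.74*0.02 = 0.014800
The normalizing constant is 0.44*0.98 + 0.74*0.02 = 0.446000
P(misconfigured router | latency alert, DDoS attack) = 0.014800/0.446000 ≈ 0.0332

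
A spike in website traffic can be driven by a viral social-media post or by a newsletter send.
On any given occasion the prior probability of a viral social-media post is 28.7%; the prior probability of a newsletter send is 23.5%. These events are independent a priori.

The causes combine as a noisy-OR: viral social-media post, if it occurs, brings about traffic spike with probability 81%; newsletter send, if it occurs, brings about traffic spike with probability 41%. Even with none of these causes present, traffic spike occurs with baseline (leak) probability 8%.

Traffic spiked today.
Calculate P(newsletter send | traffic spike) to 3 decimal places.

P(newsletter send | traffic spike) ≈ 0.379

Under noisy-OR, P(traffic spike | causes) = 1 − (1−0.08)·∏(1−qᵢ) over the active causes.
P(traffic spike) = 0.08×0.713×0.765 + 0.4572×0.713×0.235 + 0.8252×0.287×0.765 + 0.896868×0.287×0.235 = 0.043636 + 0.076606 + 0.181177 + 0.060489 = 0.361908
Restricting to configurations with newsletter send present: 0.076606 + 0.060489 = 0.137095.
P(newsletter send | traffic spike) = 0.137095 / 0.361908 ≈ 0.379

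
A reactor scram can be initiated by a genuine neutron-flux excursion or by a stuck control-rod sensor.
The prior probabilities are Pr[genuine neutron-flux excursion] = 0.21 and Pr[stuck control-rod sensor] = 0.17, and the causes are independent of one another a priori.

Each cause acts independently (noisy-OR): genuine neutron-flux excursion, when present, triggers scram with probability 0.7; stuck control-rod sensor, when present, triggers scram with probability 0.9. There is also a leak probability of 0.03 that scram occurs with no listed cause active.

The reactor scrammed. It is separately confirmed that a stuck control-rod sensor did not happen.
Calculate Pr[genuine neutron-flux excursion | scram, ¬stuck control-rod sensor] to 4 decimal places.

Pr[genuine neutron-flux excursion | scram, ¬stuck control-rod sensor] ≈ 0.8627

Under noisy-OR, P(scram | causes) = 1 − (1−0.03)·∏(1−qᵢ) over the active causes.
Numerator (weight on configurations with genuine neutron-flux excursion): 0.709*0.21 = 0.148890
Denominator P(scram | ¬stuck control-rod sensor): 0.03*0.79 + 0.709*0.21 = 0.172590
Posterior = 0.148890 / 0.172590 ≈ 0.8627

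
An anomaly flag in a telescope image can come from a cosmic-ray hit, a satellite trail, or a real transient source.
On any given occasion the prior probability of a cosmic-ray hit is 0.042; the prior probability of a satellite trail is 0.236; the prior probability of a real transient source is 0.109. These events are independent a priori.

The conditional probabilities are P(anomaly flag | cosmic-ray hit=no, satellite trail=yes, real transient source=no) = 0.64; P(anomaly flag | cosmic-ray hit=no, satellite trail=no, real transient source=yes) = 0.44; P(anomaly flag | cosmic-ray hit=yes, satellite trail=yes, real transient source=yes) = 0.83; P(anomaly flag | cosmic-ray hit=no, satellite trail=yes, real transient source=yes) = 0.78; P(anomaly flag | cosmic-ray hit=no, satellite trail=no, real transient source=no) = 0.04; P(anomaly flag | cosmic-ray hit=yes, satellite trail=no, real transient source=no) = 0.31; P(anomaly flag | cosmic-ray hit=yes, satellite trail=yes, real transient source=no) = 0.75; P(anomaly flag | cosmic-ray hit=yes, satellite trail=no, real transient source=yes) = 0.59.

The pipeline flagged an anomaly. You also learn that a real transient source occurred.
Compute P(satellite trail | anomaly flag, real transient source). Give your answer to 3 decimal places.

P(satellite trail | anomaly flag, real transient source) ≈ 0.351

For the numerator, keep only satellite trail=true terms: 0.176349 + 0.008227 = 0.184576
Normalizer over all consistent configurations: 0.44×0.958×0.764 + 0.78×0.958×0.236 + 0.59×0.042×0.764 + 0.83×0.042×0.236 = 0.525549
P(satellite trail | anomaly flag, real transient source) = 0.184576/0.525549 ≈ 0.351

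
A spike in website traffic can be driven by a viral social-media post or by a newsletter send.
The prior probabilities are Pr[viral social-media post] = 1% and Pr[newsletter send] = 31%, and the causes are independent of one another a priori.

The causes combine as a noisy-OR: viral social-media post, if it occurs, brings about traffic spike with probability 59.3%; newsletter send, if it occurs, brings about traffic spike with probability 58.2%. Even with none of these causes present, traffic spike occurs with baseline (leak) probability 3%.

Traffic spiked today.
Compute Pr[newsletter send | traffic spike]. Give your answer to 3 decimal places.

Under noisy-OR, P(traffic spike | causes) = 1 − (1−0.03)·∏(1−qᵢ) over the active causes.
Enumerate the 4 (viral social-media post, newsletter send) configurations and weight by the priors:
  P(traffic spike) = 0.03*0.99*0.69 + 0.59454*0.99*0.31 + 0.60521*0.01*0.69 + 0.834978*0.01*0.31
        = 0.020493 + 0.182464 + 0.004176 + 0.002588 = 0.209721
Configurations with newsletter send contribute 0.185052, so
  P(newsletter send | traffic spike) = 0.185052 / 0.209721 ≈ 0.882

Pr[newsletter send | traffic spike] ≈ 0.882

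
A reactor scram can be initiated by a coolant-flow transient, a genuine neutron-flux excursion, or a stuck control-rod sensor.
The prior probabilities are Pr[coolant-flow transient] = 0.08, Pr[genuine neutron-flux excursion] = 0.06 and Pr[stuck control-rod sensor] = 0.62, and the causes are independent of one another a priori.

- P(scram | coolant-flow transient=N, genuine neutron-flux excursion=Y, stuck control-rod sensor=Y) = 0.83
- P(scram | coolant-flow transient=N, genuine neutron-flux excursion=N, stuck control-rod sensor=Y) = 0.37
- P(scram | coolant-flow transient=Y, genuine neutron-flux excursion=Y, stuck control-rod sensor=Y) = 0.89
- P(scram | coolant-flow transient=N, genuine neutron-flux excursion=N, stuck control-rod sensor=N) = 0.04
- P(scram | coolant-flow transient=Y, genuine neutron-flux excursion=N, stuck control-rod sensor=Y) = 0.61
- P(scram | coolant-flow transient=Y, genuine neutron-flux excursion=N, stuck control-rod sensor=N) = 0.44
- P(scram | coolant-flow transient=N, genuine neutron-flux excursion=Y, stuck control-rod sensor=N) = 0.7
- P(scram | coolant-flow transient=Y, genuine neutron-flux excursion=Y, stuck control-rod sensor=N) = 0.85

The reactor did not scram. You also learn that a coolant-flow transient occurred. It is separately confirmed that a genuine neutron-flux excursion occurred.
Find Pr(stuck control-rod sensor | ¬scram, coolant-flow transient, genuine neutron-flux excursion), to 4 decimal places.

Pr(stuck control-rod sensor | ¬scram, coolant-flow transient, genuine neutron-flux excursion) ≈ 0.5447

P(¬scram | coolant-flow transient, genuine neutron-flux excursion) = 0.15*0.38 + 0.11*0.62 = 0.057000 + 0.068200 = 0.125200
The stuck control-rod sensor-present share is 0.11*0.62 = 0.068200.
P(stuck control-rod sensor | ¬scram, coolant-flow transient, genuine neutron-flux excursion) = 0.068200 / 0.125200 ≈ 0.5447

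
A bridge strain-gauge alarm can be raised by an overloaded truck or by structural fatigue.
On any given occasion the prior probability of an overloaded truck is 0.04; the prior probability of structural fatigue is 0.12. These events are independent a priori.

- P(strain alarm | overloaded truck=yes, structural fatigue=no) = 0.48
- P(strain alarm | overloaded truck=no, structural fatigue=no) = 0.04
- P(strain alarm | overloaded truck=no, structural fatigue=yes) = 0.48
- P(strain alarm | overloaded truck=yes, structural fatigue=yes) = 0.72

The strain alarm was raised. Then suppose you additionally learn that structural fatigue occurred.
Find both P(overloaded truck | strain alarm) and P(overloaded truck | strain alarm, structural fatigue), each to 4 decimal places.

P(overloaded truck | strain alarm) ≈ 0.1860; P(overloaded truck | strain alarm, structural fatigue) ≈ 0.0588

Weight on overloaded truck=true, given the evidence: 0.016896 + 0.003456 = 0.020352
The normalizing constant is 0.04*0.96*0.88 + 0.48*0.96*0.12 + 0.48*0.04*0.88 + 0.72*0.04*0.12 = 0.109440
P(overloaded truck | strain alarm) = 0.020352/0.109440 ≈ 0.1860

Now also conditioning on structural fatigue=true:
Weight on overloaded truck=true, given the evidence: 0.72×0.04 = 0.028800
Denominator P(strain alarm | structural fatigue): 0.48×0.96 + 0.72×0.04 = 0.489600
P(overloaded truck | strain alarm, structural fatigue) = 0.028800/0.489600 ≈ 0.0588
The drop from 0.1860 to 0.0588 is the explaining-away (discounting) effect.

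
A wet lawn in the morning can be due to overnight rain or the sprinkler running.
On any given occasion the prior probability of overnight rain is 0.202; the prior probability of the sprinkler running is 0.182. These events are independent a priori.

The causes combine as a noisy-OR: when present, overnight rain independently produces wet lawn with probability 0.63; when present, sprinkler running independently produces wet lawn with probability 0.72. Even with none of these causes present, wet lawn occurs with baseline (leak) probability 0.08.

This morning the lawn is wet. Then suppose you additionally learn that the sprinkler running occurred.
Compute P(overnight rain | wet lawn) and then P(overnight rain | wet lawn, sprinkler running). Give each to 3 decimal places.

Under noisy-OR, P(wet lawn | causes) = 1 − (1−0.08)·∏(1−qᵢ) over the active causes.
For the numerator, keep only overnight rain=true terms: 0.108990 + 0.033260 = 0.142250
The normalizing constant is 0.08×0.798×0.818 + 0.7424×0.798×0.182 + 0.6596×0.202×0.818 + 0.904688×0.202×0.182 = 0.302294
P(overnight rain | wet lawn) = 0.142250/0.302294 ≈ 0.471

Now also conditioning on sprinkler running=true:
Enumerate both values of overnight rain and weight by the priors:
  P(wet lawn | sprinkler running) = 0.7424·0.798 + 0.904688·0.202
        = 0.592435 + 0.182747 = 0.775182
Keeping only the overnight rain-present terms gives 0.182747, so
  P(overnight rain | wet lawn, sprinkler running) = 0.182747 / 0.775182 ≈ 0.236
This is intercausal reasoning (explaining away): once sprinkler running accounts for the wet lawn, overnight rain becomes less likely.

P(overnight rain | wet lawn) ≈ 0.471; P(overnight rain | wet lawn, sprinkler running) ≈ 0.236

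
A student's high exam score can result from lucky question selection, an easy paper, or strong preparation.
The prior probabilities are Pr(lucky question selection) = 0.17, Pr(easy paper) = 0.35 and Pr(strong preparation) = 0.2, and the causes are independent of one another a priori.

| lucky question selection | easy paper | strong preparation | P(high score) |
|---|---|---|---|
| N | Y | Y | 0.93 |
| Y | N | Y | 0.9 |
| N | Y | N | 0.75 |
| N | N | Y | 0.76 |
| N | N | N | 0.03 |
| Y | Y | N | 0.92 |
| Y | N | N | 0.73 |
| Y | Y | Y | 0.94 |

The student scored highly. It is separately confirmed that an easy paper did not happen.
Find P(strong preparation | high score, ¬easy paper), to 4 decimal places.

By total probability over the 4 (lucky question selection, strong preparation) configurations:
  P(high score | ¬easy paper) = 0.03×0.83×0.8 + 0.76×0.83×0.2 + 0.73×0.17×0.8 + 0.9×0.17×0.2
        = 0.019920 + 0.126160 + 0.099280 + 0.030600 = 0.275960
The terms with strong preparation present sum to 0.156760, so
  P(strong preparation | high score, ¬easy paper) = 0.156760 / 0.275960 ≈ 0.5681

P(strong preparation | high score, ¬easy paper) ≈ 0.5681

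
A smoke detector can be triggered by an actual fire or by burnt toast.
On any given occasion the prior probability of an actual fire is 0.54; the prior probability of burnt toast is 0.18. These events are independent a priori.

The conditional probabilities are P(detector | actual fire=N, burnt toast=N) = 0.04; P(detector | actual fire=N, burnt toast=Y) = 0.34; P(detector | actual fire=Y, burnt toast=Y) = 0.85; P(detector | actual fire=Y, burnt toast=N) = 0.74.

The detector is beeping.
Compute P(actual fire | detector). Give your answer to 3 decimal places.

P(actual fire | detector) ≈ 0.905

By total probability over the 4 (actual fire, burnt toast) configurations:
  P(detector) = 0.04·0.46·0.82 + 0.34·0.46·0.18 + 0.74·0.54·0.82 + 0.85·0.54·0.18
        = 0.015088 + 0.028152 + 0.327672 + 0.082620 = 0.453532
Configurations with actual fire contribute 0.410292, so
  P(actual fire | detector) = 0.410292 / 0.453532 ≈ 0.905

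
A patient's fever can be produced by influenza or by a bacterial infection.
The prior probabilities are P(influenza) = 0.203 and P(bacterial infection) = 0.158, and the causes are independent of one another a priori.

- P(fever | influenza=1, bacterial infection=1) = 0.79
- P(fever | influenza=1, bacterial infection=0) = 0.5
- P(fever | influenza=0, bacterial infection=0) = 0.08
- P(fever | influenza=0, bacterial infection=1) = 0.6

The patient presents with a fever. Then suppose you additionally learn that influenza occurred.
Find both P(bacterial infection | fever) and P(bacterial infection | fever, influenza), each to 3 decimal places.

P(bacterial infection | fever) ≈ 0.420; P(bacterial infection | fever, influenza) ≈ 0.229

P(fever) = 0.08·0.797·0.842 + 0.6·0.797·0.158 + 0.5·0.203·0.842 + 0.79·0.203·0.158 = 0.053686 + 0.075556 + 0.085463 + 0.025338 = 0.240043
Restricting to configurations with bacterial infection present: 0.075556 + 0.025338 = 0.100894.
Hence the posterior is 0.100894/0.240043 ≈ 0.420.

With the extra evidence:
P(fever | influenza) = 0.5*0.842 + 0.79*0.158 = 0.421000 + 0.124820 = 0.545820
The bacterial infection-present share is 0.79*0.158 = 0.124820.
Hence the posterior is 0.124820/0.545820 ≈ 0.229.
This is intercausal reasoning (explaining away): once influenza accounts for the fever, bacterial infection becomes less likely.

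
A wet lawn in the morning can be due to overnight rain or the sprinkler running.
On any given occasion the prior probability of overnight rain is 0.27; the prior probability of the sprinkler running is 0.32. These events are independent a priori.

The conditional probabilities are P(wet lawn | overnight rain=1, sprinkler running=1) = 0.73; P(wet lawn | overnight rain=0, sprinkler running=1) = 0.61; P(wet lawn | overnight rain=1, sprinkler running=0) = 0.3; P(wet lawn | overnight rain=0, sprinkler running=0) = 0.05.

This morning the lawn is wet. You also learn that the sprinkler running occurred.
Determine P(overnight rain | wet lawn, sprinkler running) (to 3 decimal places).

P(overnight rain | wet lawn, sprinkler running) ≈ 0.307

Sum P(wet lawn|·) weighted by the priors over both values of overnight rain:
  P(wet lawn | sprinkler running) = 0.61×0.73 + 0.73×0.27
        = 0.445300 + 0.197100 = 0.642400
Keeping only the overnight rain-present terms gives 0.197100, so
  P(overnight rain | wet lawn, sprinkler running) = 0.197100 / 0.642400 ≈ 0.307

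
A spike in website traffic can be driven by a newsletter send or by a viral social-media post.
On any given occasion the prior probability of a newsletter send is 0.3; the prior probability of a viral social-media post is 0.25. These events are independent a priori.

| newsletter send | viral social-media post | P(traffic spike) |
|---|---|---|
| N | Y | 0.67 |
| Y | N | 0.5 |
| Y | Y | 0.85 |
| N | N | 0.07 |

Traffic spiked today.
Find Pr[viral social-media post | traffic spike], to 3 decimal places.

By total probability over the 4 (newsletter send, viral social-media post) configurations:
  P(traffic spike) = 0.07×0.7×0.75 + 0.67×0.7×0.25 + 0.5×0.3×0.75 + 0.85×0.3×0.25
        = 0.036750 + 0.117250 + 0.112500 + 0.063750 = 0.330250
Configurations with viral social-media post contribute 0.181000, so
  P(viral social-media post | traffic spike) = 0.181000 / 0.330250 ≈ 0.548

Pr[viral social-media post | traffic spike] ≈ 0.548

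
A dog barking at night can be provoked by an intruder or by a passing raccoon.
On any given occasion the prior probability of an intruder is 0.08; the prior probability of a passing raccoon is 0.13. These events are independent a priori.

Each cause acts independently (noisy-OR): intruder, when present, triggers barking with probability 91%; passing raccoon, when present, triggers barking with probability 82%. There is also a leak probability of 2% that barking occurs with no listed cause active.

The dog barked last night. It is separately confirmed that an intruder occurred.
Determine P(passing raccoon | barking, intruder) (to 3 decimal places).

Under noisy-OR, P(barking | causes) = 1 − (1−0.02)·∏(1−qᵢ) over the active causes.
For the numerator, keep only passing raccoon=true terms: 0.984124×0.13 = 0.127936
Denominator P(barking | intruder): 0.9118×0.87 + 0.984124×0.13 = 0.921202
Posterior = 0.127936 / 0.921202 ≈ 0.139

P(passing raccoon | barking, intruder) ≈ 0.139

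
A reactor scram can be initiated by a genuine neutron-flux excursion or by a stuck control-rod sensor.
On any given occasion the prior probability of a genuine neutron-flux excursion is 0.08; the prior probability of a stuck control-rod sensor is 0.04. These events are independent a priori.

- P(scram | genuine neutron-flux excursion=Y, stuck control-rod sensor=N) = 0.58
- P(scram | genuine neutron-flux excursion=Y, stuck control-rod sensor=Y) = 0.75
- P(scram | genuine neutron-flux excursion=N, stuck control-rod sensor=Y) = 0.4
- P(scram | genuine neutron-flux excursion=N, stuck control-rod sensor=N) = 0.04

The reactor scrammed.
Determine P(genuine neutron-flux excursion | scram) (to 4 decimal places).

P(genuine neutron-flux excursion | scram) ≈ 0.4840

Sum P(scram|·) weighted by the priors over the 4 (genuine neutron-flux excursion, stuck control-rod sensor) configurations:
  P(scram) = 0.04·0.92·0.96 + 0.4·0.92·0.04 + 0.58·0.08·0.96 + 0.75·0.08·0.04
        = 0.035328 + 0.014720 + 0.044544 + 0.002400 = 0.096992
Keeping only the genuine neutron-flux excursion-present terms gives 0.046944, so
  P(genuine neutron-flux excursion | scram) = 0.046944 / 0.096992 ≈ 0.4840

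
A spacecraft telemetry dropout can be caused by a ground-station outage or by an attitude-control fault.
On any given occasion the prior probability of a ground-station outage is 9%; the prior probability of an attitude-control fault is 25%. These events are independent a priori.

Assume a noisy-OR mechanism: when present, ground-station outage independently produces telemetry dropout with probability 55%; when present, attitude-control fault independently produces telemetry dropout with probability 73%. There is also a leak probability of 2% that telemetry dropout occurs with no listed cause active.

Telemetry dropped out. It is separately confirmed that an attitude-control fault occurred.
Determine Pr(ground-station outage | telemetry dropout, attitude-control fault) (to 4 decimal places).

Under noisy-OR, P(telemetry dropout | causes) = 1 − (1−0.02)·∏(1−qᵢ) over the active causes.
By total probability over both values of ground-station outage:
  P(telemetry dropout | attitude-control fault) = 0.7354·0.91 + 0.88093·0.09
        = 0.669214 + 0.079284 = 0.748498
Configurations with ground-station outage contribute 0.079284, so
  P(ground-station outage | telemetry dropout, attitude-control fault) = 0.079284 / 0.748498 ≈ 0.1059

Pr(ground-station outage | telemetry dropout, attitude-control fault) ≈ 0.1059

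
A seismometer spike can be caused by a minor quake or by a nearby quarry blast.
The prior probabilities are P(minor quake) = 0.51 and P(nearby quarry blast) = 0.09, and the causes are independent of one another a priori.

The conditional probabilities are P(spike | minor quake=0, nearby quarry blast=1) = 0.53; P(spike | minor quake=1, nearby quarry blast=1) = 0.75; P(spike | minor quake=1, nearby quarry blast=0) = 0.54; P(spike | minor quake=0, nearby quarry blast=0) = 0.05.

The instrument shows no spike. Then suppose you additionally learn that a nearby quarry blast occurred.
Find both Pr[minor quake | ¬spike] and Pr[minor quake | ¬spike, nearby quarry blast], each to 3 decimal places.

Pr[minor quake | ¬spike] ≈ 0.336; Pr[minor quake | ¬spike, nearby quarry blast] ≈ 0.356

P(¬spike) = 0.95·0.49·0.91 + 0.47·0.49·0.09 + 0.46·0.51·0.91 + 0.25·0.51·0.09 = 0.423605 + 0.020727 + 0.213486 + 0.011475 = 0.669293
Of this, 0.224961 comes from 0.213486 + 0.011475 (the minor quake=true cases).
So P(minor quake | ¬spike) = 0.224961/0.669293 ≈ 0.336.

Now condition on the additional information:
Numerator (weight on configurations with minor quake): 0.25*0.51 = 0.127500
Normalizer over all consistent configurations: 0.47*0.49 + 0.25*0.51 = 0.357800
P(minor quake | ¬spike, nearby quarry blast) = 0.127500/0.357800 ≈ 0.356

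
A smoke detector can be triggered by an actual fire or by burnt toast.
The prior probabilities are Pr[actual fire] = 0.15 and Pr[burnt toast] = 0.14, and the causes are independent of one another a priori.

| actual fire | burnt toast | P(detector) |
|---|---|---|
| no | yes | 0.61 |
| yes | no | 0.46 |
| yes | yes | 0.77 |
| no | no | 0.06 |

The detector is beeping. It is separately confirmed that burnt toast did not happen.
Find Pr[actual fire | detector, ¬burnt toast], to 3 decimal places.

Pr[actual fire | detector, ¬burnt toast] ≈ 0.575

Sum P(detector|·) weighted by the priors over both values of actual fire:
  P(detector | ¬burnt toast) = 0.06·0.85 + 0.46·0.15
        = 0.051000 + 0.069000 = 0.120000
Keeping only the actual fire-present terms gives 0.069000, so
  P(actual fire | detector, ¬burnt toast) = 0.069000 / 0.120000 ≈ 0.575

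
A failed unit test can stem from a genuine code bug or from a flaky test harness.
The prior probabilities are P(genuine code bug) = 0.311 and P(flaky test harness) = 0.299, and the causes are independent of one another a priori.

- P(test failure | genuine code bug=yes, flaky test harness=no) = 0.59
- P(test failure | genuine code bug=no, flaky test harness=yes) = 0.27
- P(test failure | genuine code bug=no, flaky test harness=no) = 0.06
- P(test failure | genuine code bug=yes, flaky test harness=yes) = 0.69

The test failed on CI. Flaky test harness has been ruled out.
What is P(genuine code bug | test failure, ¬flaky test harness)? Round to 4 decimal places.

P(test failure | ¬flaky test harness) = 0.06*0.689 + 0.59*0.311 = 0.041340 + 0.183490 = 0.224830
The genuine code bug-present share is 0.59*0.311 = 0.183490.
P(genuine code bug | test failure, ¬flaky test harness) = 0.183490 / 0.224830 ≈ 0.8161

P(genuine code bug | test failure, ¬flaky test harness) ≈ 0.8161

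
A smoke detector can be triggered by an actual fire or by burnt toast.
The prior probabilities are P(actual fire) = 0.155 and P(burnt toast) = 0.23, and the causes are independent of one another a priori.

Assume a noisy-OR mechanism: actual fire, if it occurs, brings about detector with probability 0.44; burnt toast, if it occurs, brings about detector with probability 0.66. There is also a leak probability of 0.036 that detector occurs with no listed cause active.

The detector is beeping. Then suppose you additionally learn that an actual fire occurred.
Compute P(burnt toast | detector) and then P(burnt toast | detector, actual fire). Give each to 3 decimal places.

Under noisy-OR, P(detector | causes) = 1 − (1−0.036)·∏(1−qᵢ) over the active causes.
P(detector) = 0.036*0.845*0.77 + 0.67224*0.845*0.23 + 0.46016*0.155*0.77 + 0.816454*0.155*0.23 = 0.023423 + 0.130650 + 0.054920 + 0.029107 = 0.238100
Of this, 0.159757 comes from 0.130650 + 0.029107 (the burnt toast=true cases).
So P(burnt toast | detector) = 0.159757/0.238100 ≈ 0.671.

Now also conditioning on actual fire=true:
For the numerator, keep only burnt toast=true terms: 0.816454×0.23 = 0.187784
Denominator P(detector | actual fire): 0.46016×0.77 + 0.816454×0.23 = 0.542107
P(burnt toast | detector, actual fire) = 0.187784/0.542107 ≈ 0.346
Conditioning on actual fire lowers the posterior on burnt toast: the classic explaining-away effect in a common-effect structure.

P(burnt toast | detector) ≈ 0.671; P(burnt toast | detector, actual fire) ≈ 0.346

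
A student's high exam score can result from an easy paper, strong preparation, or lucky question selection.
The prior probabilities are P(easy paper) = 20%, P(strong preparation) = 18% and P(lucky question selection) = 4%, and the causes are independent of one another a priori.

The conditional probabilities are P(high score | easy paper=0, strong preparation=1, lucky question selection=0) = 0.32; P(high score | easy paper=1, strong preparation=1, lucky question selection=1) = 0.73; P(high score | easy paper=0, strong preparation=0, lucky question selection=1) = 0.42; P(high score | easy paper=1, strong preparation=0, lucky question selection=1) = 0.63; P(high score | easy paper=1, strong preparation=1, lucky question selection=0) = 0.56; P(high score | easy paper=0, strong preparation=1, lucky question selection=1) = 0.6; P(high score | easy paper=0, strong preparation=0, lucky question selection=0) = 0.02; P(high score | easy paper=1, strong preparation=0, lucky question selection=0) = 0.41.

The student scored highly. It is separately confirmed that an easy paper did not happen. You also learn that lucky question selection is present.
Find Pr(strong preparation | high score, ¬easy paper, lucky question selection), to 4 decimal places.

Pr(strong preparation | high score, ¬easy paper, lucky question selection) ≈ 0.2387

P(high score | ¬easy paper, lucky question selection) = 0.42·0.82 + 0.6·0.18 = 0.344400 + 0.108000 = 0.452400
Of this, 0.108000 comes from 0.6·0.18 (the strong preparation=true cases).
So P(strong preparation | high score, ¬easy paper, lucky question selection) = 0.108000/0.452400 ≈ 0.2387.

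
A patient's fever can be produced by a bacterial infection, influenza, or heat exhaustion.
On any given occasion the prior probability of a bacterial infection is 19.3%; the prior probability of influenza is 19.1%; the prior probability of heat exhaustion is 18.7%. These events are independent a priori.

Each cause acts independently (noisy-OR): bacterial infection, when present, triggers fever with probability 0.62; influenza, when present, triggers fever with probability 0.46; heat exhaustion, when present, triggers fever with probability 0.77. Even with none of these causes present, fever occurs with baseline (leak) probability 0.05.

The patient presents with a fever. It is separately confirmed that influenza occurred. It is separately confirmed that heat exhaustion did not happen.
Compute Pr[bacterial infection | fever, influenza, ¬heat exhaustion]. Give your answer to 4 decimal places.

Under noisy-OR, P(fever | causes) = 1 − (1−0.05)·∏(1−qᵢ) over the active causes.
Numerator (weight on configurations with bacterial infection): 0.80506*0.193 = 0.155377
The normalizing constant is 0.487*0.807 + 0.80506*0.193 = 0.548386
Posterior = 0.155377 / 0.548386 ≈ 0.2833

Pr[bacterial infection | fever, influenza, ¬heat exhaustion] ≈ 0.2833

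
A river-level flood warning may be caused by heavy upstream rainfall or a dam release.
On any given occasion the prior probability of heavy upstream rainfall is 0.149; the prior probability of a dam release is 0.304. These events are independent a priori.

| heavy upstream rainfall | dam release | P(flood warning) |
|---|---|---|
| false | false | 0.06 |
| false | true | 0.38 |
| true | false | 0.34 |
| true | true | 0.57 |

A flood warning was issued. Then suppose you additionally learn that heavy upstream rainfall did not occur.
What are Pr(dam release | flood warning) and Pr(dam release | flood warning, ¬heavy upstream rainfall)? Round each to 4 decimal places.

Pr(dam release | flood warning) ≈ 0.6368; Pr(dam release | flood warning, ¬heavy upstream rainfall) ≈ 0.7345

P(flood warning) = 0.06×0.851×0.696 + 0.38×0.851×0.304 + 0.34×0.149×0.696 + 0.57×0.149×0.304 = 0.035538 + 0.098308 + 0.035259 + 0.025819 = 0.194924
The dam release-present share is 0.098308 + 0.025819 = 0.124127.
P(dam release | flood warning) = 0.124127 / 0.194924 ≈ 0.6368

Now condition on the additional information:
By total probability over both values of dam release:
  P(flood warning | ¬heavy upstream rainfall) = 0.06·0.696 + 0.38·0.304
        = 0.041760 + 0.115520 = 0.157280
Keeping only the dam release-present terms gives 0.115520, so
  P(dam release | flood warning, ¬heavy upstream rainfall) = 0.115520 / 0.157280 ≈ 0.7345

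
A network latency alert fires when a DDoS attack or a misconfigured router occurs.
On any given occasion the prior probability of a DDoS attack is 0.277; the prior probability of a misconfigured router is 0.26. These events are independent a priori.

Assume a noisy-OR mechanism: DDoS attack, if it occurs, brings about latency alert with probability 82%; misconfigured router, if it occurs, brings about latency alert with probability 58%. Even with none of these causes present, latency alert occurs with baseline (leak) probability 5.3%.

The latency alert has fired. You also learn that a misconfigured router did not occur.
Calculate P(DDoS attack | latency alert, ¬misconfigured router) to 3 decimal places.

Under noisy-OR, P(latency alert | causes) = 1 − (1−0.053)·∏(1−qᵢ) over the active causes.
P(latency alert | ¬misconfigured router) = 0.053·0.723 + 0.82954·0.277 = 0.038319 + 0.229783 = 0.268102
The DDoS attack-present share is 0.82954·0.277 = 0.229783.
P(DDoS attack | latency alert, ¬misconfigured router) = 0.229783 / 0.268102 ≈ 0.857

P(DDoS attack | latency alert, ¬misconfigured router) ≈ 0.857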